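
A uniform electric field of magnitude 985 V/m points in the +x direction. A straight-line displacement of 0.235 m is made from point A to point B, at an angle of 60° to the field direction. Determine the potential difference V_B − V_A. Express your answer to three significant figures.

Only the component of displacement along E changes the potential: ΔV = −E·d·cosθ.
ΔV = −(985 V/m)(0.235 m)cos60° = -116 V.

-116 V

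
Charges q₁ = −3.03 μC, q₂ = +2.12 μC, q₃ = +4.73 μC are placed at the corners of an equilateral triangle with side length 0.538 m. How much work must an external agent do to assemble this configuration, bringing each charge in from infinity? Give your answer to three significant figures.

-0.179 J

The assembly work is the sum of pairwise potential energies, U = Σ_{i<j} kqᵢqⱼ/rᵢⱼ.
All three pair separations equal the side length, 0.538 m.
U = (-0.107) + (-0.239) + (0.168) = -0.179 J.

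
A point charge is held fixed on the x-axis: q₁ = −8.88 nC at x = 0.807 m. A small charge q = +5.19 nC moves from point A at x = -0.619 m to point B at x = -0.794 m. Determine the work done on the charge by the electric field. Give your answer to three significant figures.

-3.18×10⁻⁸ J

The work done by the electric force is W_field = −ΔU = −q(V_B − V_A) = q(V_A − V_B).
At A: distance to the source charge is 1.43 m; V_A = kq₁/r = -56.0 V.
At B: distance to the source charge is 1.60 m; V_B = kq₁/r = -49.9 V.
ΔV = V_B − V_A = 6.12 V.
W_field = −qΔV = −(5.19×10⁻⁹ C)(6.12 V) = -3.18×10⁻⁸ J.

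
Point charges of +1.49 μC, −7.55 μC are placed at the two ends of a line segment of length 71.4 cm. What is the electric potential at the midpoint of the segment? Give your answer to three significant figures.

Electric potential is a scalar, so the contributions from each charge add algebraically: V = Σ kqᵢ/rᵢ.
Each charge is 0.357 m from the midpoint.
V = k[(1.49×10⁻⁶)/(0.357) + (-7.55×10⁻⁶)/(0.357)] = -1.53×10⁵ V.

-1.53×10⁵ V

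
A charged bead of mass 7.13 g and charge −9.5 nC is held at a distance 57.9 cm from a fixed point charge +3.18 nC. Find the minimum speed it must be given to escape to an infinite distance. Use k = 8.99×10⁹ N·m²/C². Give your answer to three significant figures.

To just escape, total mechanical energy must reach zero at infinity: ½mv²_min + U = 0, so ½mv²_min = −U = |kQq|/r.
|U| = |kQq|/r = (8.99×10⁹ N·m²/C²)(3.18×10⁻⁹)(9.50×10⁻⁹)/(0.579) = 4.69×10⁻⁷ J.
v_min = √(2|U|/m) = √(2·4.69×10⁻⁷/7.13×10⁻³) = 0.0115 m/s.

0.0115 m/s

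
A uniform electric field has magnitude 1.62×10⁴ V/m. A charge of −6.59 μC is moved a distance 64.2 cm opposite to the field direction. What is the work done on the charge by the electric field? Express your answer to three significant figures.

The potential change for a displacement 64.2 cm opposite to the field direction is ΔV = +Ed = 1.04×10⁴ V.
W_field = −qΔV = 0.0685 J.

0.0685 J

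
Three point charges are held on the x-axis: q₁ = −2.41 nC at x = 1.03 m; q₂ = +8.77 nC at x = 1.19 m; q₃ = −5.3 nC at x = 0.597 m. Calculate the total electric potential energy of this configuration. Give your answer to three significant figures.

-1.63×10⁻⁶ J

The work to assemble the configuration equals its total potential energy, U = Σ kqᵢqⱼ/rᵢⱼ over all pairs.
Pair separations: r₁₂ = 0.160 m, r₁₃ = 0.433 m, r₂₃ = 0.593 m.
U = (-1.19×10⁻⁶) + (2.65×10⁻⁷) + (-7.05×10⁻⁷) = -1.63×10⁻⁶ J.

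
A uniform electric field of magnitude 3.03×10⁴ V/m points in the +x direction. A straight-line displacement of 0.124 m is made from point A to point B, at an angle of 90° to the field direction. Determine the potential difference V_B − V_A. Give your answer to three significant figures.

Only the component of displacement along E changes the potential: ΔV = −E·d·cosθ.
ΔV = −(3.03×10⁴ V/m)(0.124 m)cos90° = 0 V.

0 V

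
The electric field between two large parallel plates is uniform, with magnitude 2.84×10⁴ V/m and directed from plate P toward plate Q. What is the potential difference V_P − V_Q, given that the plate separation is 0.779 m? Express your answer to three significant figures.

In a uniform field, potential decreases in the direction of E: ΔV = −E·d for a displacement d parallel to E.
Going from Q to P is a displacement of 0.779 m opposite to the field, so V_P − V_Q = +Ed = 2.21×10⁴ V.

2.21×10⁴ V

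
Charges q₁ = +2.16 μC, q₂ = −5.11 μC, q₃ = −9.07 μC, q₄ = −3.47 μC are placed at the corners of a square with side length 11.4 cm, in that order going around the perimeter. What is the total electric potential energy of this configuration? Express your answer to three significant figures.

The work to assemble the configuration equals its total potential energy, U = Σ kqᵢqⱼ/rᵢⱼ over all pairs.
The four side pairs have separation 0.114 m and the two diagonal pairs 0.161 m.
Summing all 6 pair terms gives U = 4.57 J.

4.57 J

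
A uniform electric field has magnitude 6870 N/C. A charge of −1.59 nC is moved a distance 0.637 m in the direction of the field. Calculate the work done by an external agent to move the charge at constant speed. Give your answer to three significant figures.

6.96×10⁻⁶ J

The potential change for a displacement 0.637 m in the direction of the field is ΔV = −Ed = -4380 V.
W_ext = qΔV = 6.96×10⁻⁶ J.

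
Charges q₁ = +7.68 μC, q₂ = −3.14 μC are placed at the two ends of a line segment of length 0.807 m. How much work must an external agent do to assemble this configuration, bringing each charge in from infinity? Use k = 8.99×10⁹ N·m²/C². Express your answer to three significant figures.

The assembly work is the sum of pairwise potential energies, U = Σ_{i<j} kqᵢqⱼ/rᵢⱼ.
The separation is r = 0.807 m.
U = (-0.269) = -0.269 J.

-0.269 J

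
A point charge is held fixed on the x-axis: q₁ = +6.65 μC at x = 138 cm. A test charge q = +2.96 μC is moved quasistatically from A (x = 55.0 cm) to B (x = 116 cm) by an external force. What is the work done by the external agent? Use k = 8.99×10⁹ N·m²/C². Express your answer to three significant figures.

0.591 J

For quasistatic motion the external work equals the change in potential energy: W_ext = qΔV = q(V_B − V_A).
At A: distance to the source charge is 0.830 m; V_A = kq₁/r = 7.20×10⁴ V.
At B: distance to the source charge is 0.220 m; V_B = kq₁/r = 2.72×10⁵ V.
ΔV = V_B − V_A = 2.00×10⁵ V.
W_ext = qΔV = (2.96×10⁻⁶ C)(2.00×10⁵ V) = 0.591 J.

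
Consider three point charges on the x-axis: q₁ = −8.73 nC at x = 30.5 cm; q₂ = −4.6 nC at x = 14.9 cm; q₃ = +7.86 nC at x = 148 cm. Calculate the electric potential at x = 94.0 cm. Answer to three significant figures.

-45.0 V

The total potential is the scalar sum of each charge's contribution, V = Σ kqᵢ/rᵢ.
Distances from the field point to each charge: r₁ = 0.635 m, r₂ = 0.791 m, r₃ = 0.540 m.
V = k[(-8.73×10⁻⁹)/(0.635) + (-4.60×10⁻⁹)/(0.791) + (7.86×10⁻⁹)/(0.540)] = -45.0 V.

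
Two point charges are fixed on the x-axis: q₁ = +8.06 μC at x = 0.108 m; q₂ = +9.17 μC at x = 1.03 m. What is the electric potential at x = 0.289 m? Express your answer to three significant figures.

The total potential is the scalar sum of each charge's contribution, V = Σ kqᵢ/rᵢ.
Distances from the field point to each charge: r₁ = 0.181 m, r₂ = 0.741 m.
V = k[(8.06×10⁻⁶)/(0.181) + (9.17×10⁻⁶)/(0.741)] = 5.12×10⁵ V.

5.12×10⁵ V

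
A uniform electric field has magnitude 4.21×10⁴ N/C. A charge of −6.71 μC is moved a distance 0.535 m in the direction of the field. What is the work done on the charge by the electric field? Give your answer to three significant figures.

The potential change for a displacement 0.535 m in the direction of the field is ΔV = −Ed = -2.25×10⁴ V.
W_field = −qΔV = -0.151 J.

-0.151 J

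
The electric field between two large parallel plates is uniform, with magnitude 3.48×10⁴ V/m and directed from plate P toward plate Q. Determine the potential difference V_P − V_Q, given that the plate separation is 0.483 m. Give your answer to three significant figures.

1.68×10⁴ V

In a uniform field, potential decreases in the direction of E: ΔV = −E·d for a displacement d parallel to E.
Going from Q to P is a displacement of 0.483 m opposite to the field, so V_P − V_Q = +Ed = 1.68×10⁴ V.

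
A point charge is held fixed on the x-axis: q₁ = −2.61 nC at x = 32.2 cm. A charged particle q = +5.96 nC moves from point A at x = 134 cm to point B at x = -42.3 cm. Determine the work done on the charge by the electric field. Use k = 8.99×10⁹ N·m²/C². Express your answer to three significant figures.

The work done by the electric force is W_field = −ΔU = −q(V_B − V_A) = q(V_A − V_B).
At A: distance to the source charge is 1.02 m; V_A = kq₁/r = -23.0 V.
At B: distance to the source charge is 0.745 m; V_B = kq₁/r = -31.5 V.
ΔV = V_B − V_A = -8.45 V.
W_field = −qΔV = −(5.96×10⁻⁹ C)(-8.45 V) = 5.03×10⁻⁸ J.

5.03×10⁻⁸ J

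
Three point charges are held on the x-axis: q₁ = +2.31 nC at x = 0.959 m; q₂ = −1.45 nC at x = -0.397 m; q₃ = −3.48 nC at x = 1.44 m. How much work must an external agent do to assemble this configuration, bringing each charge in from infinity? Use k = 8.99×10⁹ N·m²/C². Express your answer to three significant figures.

-1.48×10⁻⁷ J

The work to assemble the configuration equals its total potential energy, U = Σ kqᵢqⱼ/rᵢⱼ over all pairs.
Pair separations: r₁₂ = 1.36 m, r₁₃ = 0.481 m, r₂₃ = 1.84 m.
U = (-2.22×10⁻⁸) + (-1.50×10⁻⁷) + (2.47×10⁻⁸) = -1.48×10⁻⁷ J.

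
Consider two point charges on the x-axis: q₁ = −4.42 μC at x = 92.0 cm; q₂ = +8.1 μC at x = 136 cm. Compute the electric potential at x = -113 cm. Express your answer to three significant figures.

The total potential is the scalar sum of each charge's contribution, V = Σ kqᵢ/rᵢ.
Distances from the field point to each charge: r₁ = 2.05 m, r₂ = 2.49 m.
V = k[(-4.42×10⁻⁶)/(2.05) + (8.10×10⁻⁶)/(2.49)] = 9860 V.

9860 V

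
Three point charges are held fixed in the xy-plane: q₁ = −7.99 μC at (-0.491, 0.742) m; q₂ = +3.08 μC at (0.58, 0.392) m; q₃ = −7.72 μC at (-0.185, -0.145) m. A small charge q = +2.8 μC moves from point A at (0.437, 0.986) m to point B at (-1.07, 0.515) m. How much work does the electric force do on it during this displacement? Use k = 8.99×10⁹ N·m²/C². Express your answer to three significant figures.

0.219 J

The work done by the electric force is W_field = −ΔU = −q(V_B − V_A) = q(V_A − V_B).
At A: distances to the source charges are 0.960 m, 0.611 m, 1.29 m; V_A = Σ kqᵢ/rᵢ = -8.33×10⁴ V.
At B: distances to the source charges are 0.622 m, 1.65 m, 1.10 m; V_B = Σ kqᵢ/rᵢ = -1.62×10⁵ V.
ΔV = V_B − V_A = -7.83×10⁴ V.
W_field = −qΔV = −(2.80×10⁻⁶ C)(-7.83×10⁴ V) = 0.219 J.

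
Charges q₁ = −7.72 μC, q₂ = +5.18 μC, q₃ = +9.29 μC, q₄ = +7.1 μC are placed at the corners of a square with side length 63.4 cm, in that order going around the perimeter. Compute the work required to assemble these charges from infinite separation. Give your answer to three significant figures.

The assembly work is the sum of pairwise potential energies, U = Σ_{i<j} kqᵢqⱼ/rᵢⱼ.
The four side pairs have separation 0.634 m and the two diagonal pairs 0.897 m.
Summing all 6 pair terms gives U = -0.0770 J.

-0.0770 J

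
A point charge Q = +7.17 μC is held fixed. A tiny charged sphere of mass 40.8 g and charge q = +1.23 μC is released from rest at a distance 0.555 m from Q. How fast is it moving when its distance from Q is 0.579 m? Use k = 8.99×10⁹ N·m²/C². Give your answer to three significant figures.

0.539 m/s

Only the electrostatic force acts, so mechanical energy is conserved: ½mv² = U₁ − U₂ = kQq(1/r₁ − 1/r₂).
U₁ − U₂ = (8.99×10⁹ N·m²/C²)(7.17×10⁻⁶ C)(1.23×10⁻⁶ C)(1/0.555 − 1/0.579) = 5.92×10⁻³ J.
v = √(2·5.92×10⁻³/0.0408) = 0.539 m/s.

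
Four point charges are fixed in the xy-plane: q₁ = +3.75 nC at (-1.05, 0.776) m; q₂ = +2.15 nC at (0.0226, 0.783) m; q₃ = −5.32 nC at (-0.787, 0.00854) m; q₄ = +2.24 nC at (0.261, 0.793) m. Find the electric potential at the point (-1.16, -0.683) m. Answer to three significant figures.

-17.7 V

The total potential is the scalar sum of each charge's contribution, V = Σ kqᵢ/rᵢ.
Distances from the field point to each charge: r₁ = 1.46 m, r₂ = 1.88 m, r₃ = 0.786 m, r₄ = 2.05 m.
V = k[(3.75×10⁻⁹)/(1.46) + (2.15×10⁻⁹)/(1.88) + (-5.32×10⁻⁹)/(0.786) + (2.24×10⁻⁹)/(2.05)] = -17.7 V.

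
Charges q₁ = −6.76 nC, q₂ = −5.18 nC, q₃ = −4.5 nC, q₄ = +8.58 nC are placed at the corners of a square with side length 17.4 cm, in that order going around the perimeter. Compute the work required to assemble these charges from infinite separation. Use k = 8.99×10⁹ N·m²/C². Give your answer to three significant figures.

-2.49×10⁻⁶ J

The assembly work is the sum of pairwise potential energies, U = Σ_{i<j} kqᵢqⱼ/rᵢⱼ.
The four side pairs have separation 0.174 m and the two diagonal pairs 0.246 m.
Summing all 6 pair terms gives U = -2.49×10⁻⁶ J.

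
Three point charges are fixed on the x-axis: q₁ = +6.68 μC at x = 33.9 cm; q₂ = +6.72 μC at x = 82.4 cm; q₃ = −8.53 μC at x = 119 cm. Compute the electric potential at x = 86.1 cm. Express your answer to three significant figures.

Electric potential is a scalar, so the contributions from each charge add algebraically: V = Σ kqᵢ/rᵢ.
Distances from the field point to each charge: r₁ = 0.522 m, r₂ = 0.0370 m, r₃ = 0.329 m.
V = k[(6.68×10⁻⁶)/(0.522) + (6.72×10⁻⁶)/(0.0370) + (-8.53×10⁻⁶)/(0.329)] = 1.51×10⁶ V.

1.51×10⁶ V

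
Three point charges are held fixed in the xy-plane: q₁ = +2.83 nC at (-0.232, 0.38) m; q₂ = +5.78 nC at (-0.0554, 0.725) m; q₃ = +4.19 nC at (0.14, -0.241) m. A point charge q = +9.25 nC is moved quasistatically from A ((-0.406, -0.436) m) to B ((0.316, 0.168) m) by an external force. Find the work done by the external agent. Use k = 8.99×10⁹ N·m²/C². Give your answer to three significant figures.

For quasistatic motion the external work equals the change in potential energy: W_ext = qΔV = q(V_B − V_A).
At A: distances to the source charges are 0.834 m, 1.21 m, 0.580 m; V_A = Σ kqᵢ/rᵢ = 138 V.
At B: distances to the source charges are 0.588 m, 0.669 m, 0.445 m; V_B = Σ kqᵢ/rᵢ = 206 V.
ΔV = V_B − V_A = 67.2 V.
W_ext = qΔV = (9.25×10⁻⁹ C)(67.2 V) = 6.22×10⁻⁷ J.

6.22×10⁻⁷ J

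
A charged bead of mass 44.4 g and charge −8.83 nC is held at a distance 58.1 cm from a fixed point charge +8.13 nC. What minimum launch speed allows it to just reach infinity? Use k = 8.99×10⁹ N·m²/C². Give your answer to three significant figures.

7.07×10⁻³ m/s

To just escape, total mechanical energy must reach zero at infinity: ½mv²_min + U = 0, so ½mv²_min = −U = |kQq|/r.
|U| = |kQq|/r = (8.99×10⁹ N·m²/C²)(8.13×10⁻⁹)(8.83×10⁻⁹)/(0.581) = 1.11×10⁻⁶ J.
v_min = √(2|U|/m) = √(2·1.11×10⁻⁶/0.0444) = 7.07×10⁻³ m/s.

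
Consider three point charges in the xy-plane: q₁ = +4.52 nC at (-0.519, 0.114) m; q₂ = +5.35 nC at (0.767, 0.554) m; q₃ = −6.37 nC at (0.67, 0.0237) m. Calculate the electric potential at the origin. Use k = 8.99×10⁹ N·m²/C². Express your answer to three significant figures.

41.9 V

Electric potential is a scalar, so the contributions from each charge add algebraically: V = Σ kqᵢ/rᵢ.
Distances from the field point to each charge: r₁ = 0.531 m, r₂ = 0.946 m, r₃ = 0.670 m.
V = k[(4.52×10⁻⁹)/(0.531) + (5.35×10⁻⁹)/(0.946) + (-6.37×10⁻⁹)/(0.670)] = 41.9 V.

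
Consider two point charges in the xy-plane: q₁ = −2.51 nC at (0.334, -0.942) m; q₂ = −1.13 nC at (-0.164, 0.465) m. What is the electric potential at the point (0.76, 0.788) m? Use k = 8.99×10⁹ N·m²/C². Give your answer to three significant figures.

-23.0 V

The total potential is the scalar sum of each charge's contribution, V = Σ kqᵢ/rᵢ.
Distances from the field point to each charge: r₁ = 1.78 m, r₂ = 0.979 m.
V = k[(-2.51×10⁻⁹)/(1.78) + (-1.13×10⁻⁹)/(0.979)] = -23.0 V.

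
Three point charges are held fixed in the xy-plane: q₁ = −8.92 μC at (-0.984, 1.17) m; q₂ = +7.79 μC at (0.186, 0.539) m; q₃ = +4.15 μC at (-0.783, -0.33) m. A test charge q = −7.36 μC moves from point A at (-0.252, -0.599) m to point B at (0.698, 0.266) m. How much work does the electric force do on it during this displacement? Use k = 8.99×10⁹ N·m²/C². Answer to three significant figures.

The work done by the electric force is W_field = −ΔU = −q(V_B − V_A) = q(V_A − V_B).
At A: distances to the source charges are 1.91 m, 1.22 m, 0.595 m; V_A = Σ kqᵢ/rᵢ = 7.82×10⁴ V.
At B: distances to the source charges are 1.91 m, 0.580 m, 1.60 m; V_B = Σ kqᵢ/rᵢ = 1.02×10⁵ V.
ΔV = V_B − V_A = 2.38×10⁴ V.
W_field = −qΔV = −(-7.36×10⁻⁶ C)(2.38×10⁴ V) = 0.176 J.

0.176 J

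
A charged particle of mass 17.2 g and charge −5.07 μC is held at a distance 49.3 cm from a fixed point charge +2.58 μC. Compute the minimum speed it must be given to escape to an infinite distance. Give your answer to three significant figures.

5.27 m/s

To just escape, total mechanical energy must reach zero at infinity: ½mv²_min + U = 0, so ½mv²_min = −U = |kQq|/r.
|U| = |kQq|/r = (8.99×10⁹ N·m²/C²)(2.58×10⁻⁶)(5.07×10⁻⁶)/(0.493) = 0.239 J.
v_min = √(2|U|/m) = √(2·0.239/0.0172) = 5.27 m/s.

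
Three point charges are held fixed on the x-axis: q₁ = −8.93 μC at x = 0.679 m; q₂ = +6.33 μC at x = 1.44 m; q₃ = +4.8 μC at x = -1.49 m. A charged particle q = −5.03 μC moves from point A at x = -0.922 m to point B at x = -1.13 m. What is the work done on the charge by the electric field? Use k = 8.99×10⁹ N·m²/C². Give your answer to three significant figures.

0.240 J

The work done by the electric force is W_field = −ΔU = −q(V_B − V_A) = q(V_A − V_B).
At A: distances to the source charges are 1.60 m, 2.36 m, 0.568 m; V_A = Σ kqᵢ/rᵢ = 4.99×10⁴ V.
At B: distances to the source charges are 1.81 m, 2.57 m, 0.360 m; V_B = Σ kqᵢ/rᵢ = 9.76×10⁴ V.
ΔV = V_B − V_A = 4.77×10⁴ V.
W_field = −qΔV = −(-5.03×10⁻⁶ C)(4.77×10⁴ V) = 0.240 J.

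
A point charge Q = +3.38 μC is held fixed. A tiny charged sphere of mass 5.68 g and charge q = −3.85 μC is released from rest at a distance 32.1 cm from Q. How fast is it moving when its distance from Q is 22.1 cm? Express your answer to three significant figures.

7.62 m/s

Only the electrostatic force acts, so mechanical energy is conserved: ½mv² = U₁ − U₂ = kQq(1/r₁ − 1/r₂).
U₁ − U₂ = (8.99×10⁹ N·m²/C²)(3.38×10⁻⁶ C)(-3.85×10⁻⁶ C)(1/0.321 − 1/0.221) = 0.165 J.
v = √(2·0.165/5.68×10⁻³) = 7.62 m/s.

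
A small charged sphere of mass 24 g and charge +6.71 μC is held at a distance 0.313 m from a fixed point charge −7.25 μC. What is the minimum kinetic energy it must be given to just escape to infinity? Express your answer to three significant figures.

1.40 J

To just escape, total mechanical energy must reach zero at infinity: ½mv²_min + U = 0, so ½mv²_min = −U = |kQq|/r.
|U| = |kQq|/r = (8.99×10⁹ N·m²/C²)(7.25×10⁻⁶)(6.71×10⁻⁶)/(0.313) = 1.40 J.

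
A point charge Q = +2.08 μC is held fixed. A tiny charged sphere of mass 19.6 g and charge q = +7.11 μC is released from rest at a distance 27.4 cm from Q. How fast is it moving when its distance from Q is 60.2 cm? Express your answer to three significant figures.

Only the electrostatic force acts, so mechanical energy is conserved: ½mv² = U₁ − U₂ = kQq(1/r₁ − 1/r₂).
U₁ − U₂ = (8.99×10⁹ N·m²/C²)(2.08×10⁻⁶ C)(7.11×10⁻⁶ C)(1/0.274 − 1/0.602) = 0.264 J.
v = √(2·0.264/0.0196) = 5.19 m/s.

5.19 m/s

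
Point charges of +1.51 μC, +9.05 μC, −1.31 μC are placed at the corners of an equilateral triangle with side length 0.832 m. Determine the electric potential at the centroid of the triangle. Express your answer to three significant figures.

The total potential is the scalar sum of each charge's contribution, V = Σ kqᵢ/rᵢ.
The distance from each vertex to the centroid is a/√3 = 0.480 m.
V = k[(1.51×10⁻⁶)/(0.480) + (9.05×10⁻⁶)/(0.480) + (-1.31×10⁻⁶)/(0.480)] = 1.73×10⁵ V.

1.73×10⁵ V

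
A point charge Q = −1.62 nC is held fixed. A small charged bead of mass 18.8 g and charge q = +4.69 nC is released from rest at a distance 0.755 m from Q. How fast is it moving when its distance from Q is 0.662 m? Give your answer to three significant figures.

1.16×10⁻³ m/s

Only the electrostatic force acts, so mechanical energy is conserved: ½mv² = U₁ − U₂ = kQq(1/r₁ − 1/r₂).
U₁ − U₂ = (8.99×10⁹ N·m²/C²)(-1.62×10⁻⁹ C)(4.69×10⁻⁹ C)(1/0.755 − 1/0.662) = 1.27×10⁻⁸ J.
v = √(2·1.27×10⁻⁸/0.0188) = 1.16×10⁻³ m/s.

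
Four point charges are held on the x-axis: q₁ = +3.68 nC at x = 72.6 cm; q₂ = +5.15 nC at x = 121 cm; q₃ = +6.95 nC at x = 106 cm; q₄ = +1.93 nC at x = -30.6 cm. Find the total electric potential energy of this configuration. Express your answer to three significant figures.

3.39×10⁻⁶ J

The work to assemble the configuration equals its total potential energy, U = Σ kqᵢqⱼ/rᵢⱼ over all pairs.
Pair separations: r₁₂ = 0.484 m, r₁₃ = 0.334 m, r₁₄ = 1.03 m, r₂₃ = 0.150 m, r₂₄ = 1.52 m, r₃₄ = 1.37 m.
Summing all 6 pair terms gives U = 3.39×10⁻⁶ J.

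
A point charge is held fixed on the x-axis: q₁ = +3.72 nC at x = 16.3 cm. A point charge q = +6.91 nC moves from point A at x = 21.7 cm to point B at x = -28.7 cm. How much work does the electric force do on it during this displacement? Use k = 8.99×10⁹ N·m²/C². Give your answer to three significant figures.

The work done by the electric force is W_field = −ΔU = −q(V_B − V_A) = q(V_A − V_B).
At A: distance to the source charge is 0.0540 m; V_A = kq₁/r = 619 V.
At B: distance to the source charge is 0.450 m; V_B = kq₁/r = 74.3 V.
ΔV = V_B − V_A = -545 V.
W_field = −qΔV = −(6.91×10⁻⁹ C)(-545 V) = 3.77×10⁻⁶ J.

3.77×10⁻⁶ J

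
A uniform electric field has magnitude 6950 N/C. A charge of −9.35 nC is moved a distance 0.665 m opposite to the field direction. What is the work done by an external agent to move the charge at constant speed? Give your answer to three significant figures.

-4.32×10⁻⁵ J

The potential change for a displacement 0.665 m opposite to the field direction is ΔV = +Ed = 4620 V.
W_ext = qΔV = -4.32×10⁻⁵ J.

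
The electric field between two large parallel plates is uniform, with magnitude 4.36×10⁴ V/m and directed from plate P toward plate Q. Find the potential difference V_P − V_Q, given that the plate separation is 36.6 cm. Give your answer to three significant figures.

In a uniform field, potential decreases in the direction of E: ΔV = −E·d for a displacement d parallel to E.
Going from Q to P is a displacement of 36.6 cm opposite to the field, so V_P − V_Q = +Ed = 1.60×10⁴ V.

1.60×10⁴ V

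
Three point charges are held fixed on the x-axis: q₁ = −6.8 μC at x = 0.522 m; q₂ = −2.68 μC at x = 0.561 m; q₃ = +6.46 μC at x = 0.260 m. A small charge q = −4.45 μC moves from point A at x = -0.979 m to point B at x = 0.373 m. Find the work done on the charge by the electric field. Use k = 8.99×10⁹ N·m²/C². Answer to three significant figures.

-0.0667 J

The work done by the electric force is W_field = −ΔU = −q(V_B − V_A) = q(V_A − V_B).
At A: distances to the source charges are 1.50 m, 1.54 m, 1.24 m; V_A = Σ kqᵢ/rᵢ = -9500 V.
At B: distances to the source charges are 0.149 m, 0.188 m, 0.113 m; V_B = Σ kqᵢ/rᵢ = -2.45×10⁴ V.
ΔV = V_B − V_A = -1.50×10⁴ V.
W_field = −qΔV = −(-4.45×10⁻⁶ C)(-1.50×10⁴ V) = -0.0667 J.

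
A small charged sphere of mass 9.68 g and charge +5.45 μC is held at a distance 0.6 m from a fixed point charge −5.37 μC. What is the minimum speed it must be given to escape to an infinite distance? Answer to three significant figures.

To just escape, total mechanical energy must reach zero at infinity: ½mv²_min + U = 0, so ½mv²_min = −U = |kQq|/r.
|U| = |kQq|/r = (8.99×10⁹ N·m²/C²)(5.37×10⁻⁶)(5.45×10⁻⁶)/(0.600) = 0.439 J.
v_min = √(2|U|/m) = √(2·0.439/9.68×10⁻³) = 9.52 m/s.

9.52 m/s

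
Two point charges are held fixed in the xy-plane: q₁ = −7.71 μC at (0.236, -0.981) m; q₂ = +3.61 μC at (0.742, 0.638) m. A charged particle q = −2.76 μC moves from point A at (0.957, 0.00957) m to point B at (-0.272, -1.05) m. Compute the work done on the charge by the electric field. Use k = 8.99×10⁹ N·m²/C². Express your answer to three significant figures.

The work done by the electric force is W_field = −ΔU = −q(V_B − V_A) = q(V_A − V_B).
At A: distances to the source charges are 1.23 m, 0.664 m; V_A = Σ kqᵢ/rᵢ = -7710 V.
At B: distances to the source charges are 0.513 m, 1.97 m; V_B = Σ kqᵢ/rᵢ = -1.19×10⁵ V.
ΔV = V_B − V_A = -1.11×10⁵ V.
W_field = −qΔV = −(-2.76×10⁻⁶ C)(-1.11×10⁵ V) = -0.306 J.

-0.306 J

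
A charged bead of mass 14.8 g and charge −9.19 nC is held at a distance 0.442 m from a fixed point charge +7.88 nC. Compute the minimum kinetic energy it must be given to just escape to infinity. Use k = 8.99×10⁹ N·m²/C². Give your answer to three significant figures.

To just escape, total mechanical energy must reach zero at infinity: ½mv²_min + U = 0, so ½mv²_min = −U = |kQq|/r.
|U| = |kQq|/r = (8.99×10⁹ N·m²/C²)(7.88×10⁻⁹)(9.19×10⁻⁹)/(0.442) = 1.47×10⁻⁶ J.

1.47×10⁻⁶ J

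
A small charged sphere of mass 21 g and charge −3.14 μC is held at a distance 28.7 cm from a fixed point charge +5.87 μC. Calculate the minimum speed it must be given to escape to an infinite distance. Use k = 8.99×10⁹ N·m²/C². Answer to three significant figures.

7.42 m/s

To just escape, total mechanical energy must reach zero at infinity: ½mv²_min + U = 0, so ½mv²_min = −U = |kQq|/r.
|U| = |kQq|/r = (8.99×10⁹ N·m²/C²)(5.87×10⁻⁶)(3.14×10⁻⁶)/(0.287) = 0.577 J.
v_min = √(2|U|/m) = √(2·0.577/0.0210) = 7.42 m/s.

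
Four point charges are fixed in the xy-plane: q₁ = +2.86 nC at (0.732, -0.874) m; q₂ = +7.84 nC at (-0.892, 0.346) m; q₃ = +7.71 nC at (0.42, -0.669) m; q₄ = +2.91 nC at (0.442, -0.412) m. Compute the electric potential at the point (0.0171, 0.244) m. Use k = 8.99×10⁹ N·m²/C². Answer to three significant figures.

199 V

The total potential is the scalar sum of each charge's contribution, V = Σ kqᵢ/rᵢ.
Distances from the field point to each charge: r₁ = 1.33 m, r₂ = 0.915 m, r₃ = 0.998 m, r₄ = 0.782 m.
V = k[(2.86×10⁻⁹)/(1.33) + (7.84×10⁻⁹)/(0.915) + (7.71×10⁻⁹)/(0.998) + (2.91×10⁻⁹)/(0.782)] = 199 V.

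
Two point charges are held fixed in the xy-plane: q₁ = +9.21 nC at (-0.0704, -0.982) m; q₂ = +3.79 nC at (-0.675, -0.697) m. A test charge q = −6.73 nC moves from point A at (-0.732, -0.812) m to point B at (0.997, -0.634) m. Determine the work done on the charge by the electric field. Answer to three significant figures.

-1.97×10⁻⁶ J

The work done by the electric force is W_field = −ΔU = −q(V_B − V_A) = q(V_A − V_B).
At A: distances to the source charges are 0.683 m, 0.128 m; V_A = Σ kqᵢ/rᵢ = 387 V.
At B: distances to the source charges are 1.12 m, 1.67 m; V_B = Σ kqᵢ/rᵢ = 94.1 V.
ΔV = V_B − V_A = -293 V.
W_field = −qΔV = −(-6.73×10⁻⁹ C)(-293 V) = -1.97×10⁻⁶ J.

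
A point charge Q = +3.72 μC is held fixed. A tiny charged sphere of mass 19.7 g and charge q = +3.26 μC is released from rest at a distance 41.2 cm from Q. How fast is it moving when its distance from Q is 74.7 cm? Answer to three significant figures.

Only the electrostatic force acts, so mechanical energy is conserved: ½mv² = U₁ − U₂ = kQq(1/r₁ − 1/r₂).
U₁ − U₂ = (8.99×10⁹ N·m²/C²)(3.72×10⁻⁶ C)(3.26×10⁻⁶ C)(1/0.412 − 1/0.747) = 0.119 J.
v = √(2·0.119/0.0197) = 3.47 m/s.

3.47 m/s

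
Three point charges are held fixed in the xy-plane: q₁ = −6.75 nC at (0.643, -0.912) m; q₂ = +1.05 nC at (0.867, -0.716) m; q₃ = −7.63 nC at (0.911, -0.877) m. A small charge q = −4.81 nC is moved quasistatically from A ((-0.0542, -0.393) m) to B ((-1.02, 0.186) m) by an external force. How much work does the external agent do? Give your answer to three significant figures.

For quasistatic motion the external work equals the change in potential energy: W_ext = qΔV = q(V_B − V_A).
At A: distances to the source charges are 0.869 m, 0.976 m, 1.08 m; V_A = Σ kqᵢ/rᵢ = -124 V.
At B: distances to the source charges are 1.99 m, 2.09 m, 2.20 m; V_B = Σ kqᵢ/rᵢ = -57.1 V.
ΔV = V_B − V_A = 66.6 V.
W_ext = qΔV = (-4.81×10⁻⁹ C)(66.6 V) = -3.20×10⁻⁷ J.

-3.20×10⁻⁷ J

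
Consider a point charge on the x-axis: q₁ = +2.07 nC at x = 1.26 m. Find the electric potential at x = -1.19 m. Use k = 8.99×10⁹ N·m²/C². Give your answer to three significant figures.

The total potential is the scalar sum of each charge's contribution, V = Σ kqᵢ/rᵢ.
V = k[(2.07×10⁻⁹)/(2.45)] = 7.60 V.

7.60 V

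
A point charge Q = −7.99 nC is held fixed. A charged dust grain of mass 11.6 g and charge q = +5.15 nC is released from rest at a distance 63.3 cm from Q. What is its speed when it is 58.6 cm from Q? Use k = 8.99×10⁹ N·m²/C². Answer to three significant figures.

Only the electrostatic force acts, so mechanical energy is conserved: ½mv² = U₁ − U₂ = kQq(1/r₁ − 1/r₂).
U₁ − U₂ = (8.99×10⁹ N·m²/C²)(-7.99×10⁻⁹ C)(5.15×10⁻⁹ C)(1/0.633 − 1/0.586) = 4.69×10⁻⁸ J.
v = √(2·4.69×10⁻⁸/0.0116) = 2.84×10⁻³ m/s.

2.84×10⁻³ m/s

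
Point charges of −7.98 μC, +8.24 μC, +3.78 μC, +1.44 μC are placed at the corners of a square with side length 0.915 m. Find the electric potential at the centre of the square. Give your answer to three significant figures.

Electric potential is a scalar, so the contributions from each charge add algebraically: V = Σ kqᵢ/rᵢ.
The distance from each corner to the centre is a√2/2 = 0.647 m.
V = k[(-7.98×10⁻⁶)/(0.647) + (8.24×10⁻⁶)/(0.647) + (3.78×10⁻⁶)/(0.647) + (1.44×10⁻⁶)/(0.647)] = 7.61×10⁴ V.

7.61×10⁴ V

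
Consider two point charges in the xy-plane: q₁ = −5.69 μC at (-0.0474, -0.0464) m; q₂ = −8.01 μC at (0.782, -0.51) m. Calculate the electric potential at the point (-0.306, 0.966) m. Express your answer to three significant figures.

-8.82×10⁴ V

Electric potential is a scalar, so the contributions from each charge add algebraically: V = Σ kqᵢ/rᵢ.
Distances from the field point to each charge: r₁ = 1.04 m, r₂ = 1.83 m.
V = k[(-5.69×10⁻⁶)/(1.04) + (-8.01×10⁻⁶)/(1.83)] = -8.82×10⁴ V.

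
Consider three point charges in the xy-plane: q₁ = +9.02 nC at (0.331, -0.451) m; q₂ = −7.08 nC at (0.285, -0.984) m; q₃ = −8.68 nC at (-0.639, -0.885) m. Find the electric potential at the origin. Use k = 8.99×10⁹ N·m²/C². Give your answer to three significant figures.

The total potential is the scalar sum of each charge's contribution, V = Σ kqᵢ/rᵢ.
Distances from the field point to each charge: r₁ = 0.559 m, r₂ = 1.02 m, r₃ = 1.09 m.
V = k[(9.02×10⁻⁹)/(0.559) + (-7.08×10⁻⁹)/(1.02) + (-8.68×10⁻⁹)/(1.09)] = 11.3 V.

11.3 V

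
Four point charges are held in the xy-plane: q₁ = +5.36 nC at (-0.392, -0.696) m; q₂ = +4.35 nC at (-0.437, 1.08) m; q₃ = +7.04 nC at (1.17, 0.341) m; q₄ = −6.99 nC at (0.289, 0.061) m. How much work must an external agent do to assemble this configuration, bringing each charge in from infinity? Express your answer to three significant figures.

-5.73×10⁻⁷ J

The work to assemble the configuration equals its total potential energy, U = Σ kqᵢqⱼ/rᵢⱼ over all pairs.
Pair separations: r₁₂ = 1.78 m, r₁₃ = 1.87 m, r₁₄ = 1.02 m, r₂₃ = 1.77 m, r₂₄ = 1.25 m, r₃₄ = 0.924 m.
Summing all 6 pair terms gives U = -5.73×10⁻⁷ J.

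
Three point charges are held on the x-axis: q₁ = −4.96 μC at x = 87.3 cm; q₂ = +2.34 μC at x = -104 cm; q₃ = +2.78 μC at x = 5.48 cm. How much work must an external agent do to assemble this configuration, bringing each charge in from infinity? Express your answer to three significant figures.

-0.153 J

The assembly work is the sum of pairwise potential energies, U = Σ_{i<j} kqᵢqⱼ/rᵢⱼ.
Pair separations: r₁₂ = 1.91 m, r₁₃ = 0.818 m, r₂₃ = 1.09 m.
U = (-0.0545) + (-0.152) + (0.0534) = -0.153 J.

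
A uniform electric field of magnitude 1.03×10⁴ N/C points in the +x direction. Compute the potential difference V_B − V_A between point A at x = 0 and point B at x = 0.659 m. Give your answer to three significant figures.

-6790 V

In a uniform field, potential decreases in the direction of E: V_B − V_A = −E·Δx.
V_B − V_A = −(1.03×10⁴ V/m)(0.659 m) = -6790 V.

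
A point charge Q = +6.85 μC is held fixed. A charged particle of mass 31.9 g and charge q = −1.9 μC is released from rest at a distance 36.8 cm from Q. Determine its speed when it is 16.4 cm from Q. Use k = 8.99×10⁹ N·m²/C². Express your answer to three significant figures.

Only the electrostatic force acts, so mechanical energy is conserved: ½mv² = U₁ − U₂ = kQq(1/r₁ − 1/r₂).
U₁ − U₂ = (8.99×10⁹ N·m²/C²)(6.85×10⁻⁶ C)(-1.90×10⁻⁶ C)(1/0.368 − 1/0.164) = 0.395 J.
v = √(2·0.395/0.0319) = 4.98 m/s.

4.98 m/s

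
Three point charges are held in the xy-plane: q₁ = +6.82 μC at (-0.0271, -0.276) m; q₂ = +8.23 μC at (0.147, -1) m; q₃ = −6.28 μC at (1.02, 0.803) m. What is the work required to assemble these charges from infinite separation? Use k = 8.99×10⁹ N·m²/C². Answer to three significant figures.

The assembly work is the sum of pairwise potential energies, U = Σ_{i<j} kqᵢqⱼ/rᵢⱼ.
Pair separations: r₁₂ = 0.745 m, r₁₃ = 1.50 m, r₂₃ = 2.00 m.
U = (0.678) + (-0.256) + (-0.232) = 0.190 J.

0.190 J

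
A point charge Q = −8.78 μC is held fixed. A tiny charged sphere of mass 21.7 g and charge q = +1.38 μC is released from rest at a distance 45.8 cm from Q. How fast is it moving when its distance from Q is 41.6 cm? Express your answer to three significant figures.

1.49 m/s

Only the electrostatic force acts, so mechanical energy is conserved: ½mv² = U₁ − U₂ = kQq(1/r₁ − 1/r₂).
U₁ − U₂ = (8.99×10⁹ N·m²/C²)(-8.78×10⁻⁶ C)(1.38×10⁻⁶ C)(1/0.458 − 1/0.416) = 0.0240 J.
v = √(2·0.0240/0.0217) = 1.49 m/s.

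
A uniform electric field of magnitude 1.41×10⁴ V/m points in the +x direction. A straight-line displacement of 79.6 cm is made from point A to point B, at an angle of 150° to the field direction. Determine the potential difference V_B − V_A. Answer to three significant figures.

Only the component of displacement along E changes the potential: ΔV = −E·d·cosθ.
ΔV = −(1.41×10⁴ V/m)(0.796 m)cos150° = 9720 V.

9720 V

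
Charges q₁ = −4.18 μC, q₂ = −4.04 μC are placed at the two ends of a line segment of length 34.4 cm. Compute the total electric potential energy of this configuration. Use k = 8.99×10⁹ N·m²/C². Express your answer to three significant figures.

The assembly work is the sum of pairwise potential energies, U = Σ_{i<j} kqᵢqⱼ/rᵢⱼ.
The separation is r = 0.344 m.
U = (0.441) = 0.441 J.

0.441 J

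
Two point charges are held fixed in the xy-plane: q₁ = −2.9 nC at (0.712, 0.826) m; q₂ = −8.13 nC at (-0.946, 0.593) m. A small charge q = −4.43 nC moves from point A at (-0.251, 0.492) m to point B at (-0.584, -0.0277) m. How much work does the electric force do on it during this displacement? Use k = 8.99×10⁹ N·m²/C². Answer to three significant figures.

4.93×10⁻⁸ J

The work done by the electric force is W_field = −ΔU = −q(V_B − V_A) = q(V_A − V_B).
At A: distances to the source charges are 1.02 m, 0.702 m; V_A = Σ kqᵢ/rᵢ = -130 V.
At B: distances to the source charges are 1.55 m, 0.719 m; V_B = Σ kqᵢ/rᵢ = -119 V.
ΔV = V_B − V_A = 11.1 V.
W_field = −qΔV = −(-4.43×10⁻⁹ C)(11.1 V) = 4.93×10⁻⁸ J.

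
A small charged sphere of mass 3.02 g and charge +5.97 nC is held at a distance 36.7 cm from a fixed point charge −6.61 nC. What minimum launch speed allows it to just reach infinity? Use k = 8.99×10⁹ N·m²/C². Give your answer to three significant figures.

0.0253 m/s

To just escape, total mechanical energy must reach zero at infinity: ½mv²_min + U = 0, so ½mv²_min = −U = |kQq|/r.
|U| = |kQq|/r = (8.99×10⁹ N·m²/C²)(6.61×10⁻⁹)(5.97×10⁻⁹)/(0.367) = 9.67×10⁻⁷ J.
v_min = √(2|U|/m) = √(2·9.67×10⁻⁷/3.02×10⁻³) = 0.0253 m/s.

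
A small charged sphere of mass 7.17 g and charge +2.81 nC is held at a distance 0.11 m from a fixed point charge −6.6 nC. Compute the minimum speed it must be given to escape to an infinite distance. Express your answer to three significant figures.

0.0206 m/s

To just escape, total mechanical energy must reach zero at infinity: ½mv²_min + U = 0, so ½mv²_min = −U = |kQq|/r.
|U| = |kQq|/r = (8.99×10⁹ N·m²/C²)(6.60×10⁻⁹)(2.81×10⁻⁹)/(0.110) = 1.52×10⁻⁶ J.
v_min = √(2|U|/m) = √(2·1.52×10⁻⁶/7.17×10⁻³) = 0.0206 m/s.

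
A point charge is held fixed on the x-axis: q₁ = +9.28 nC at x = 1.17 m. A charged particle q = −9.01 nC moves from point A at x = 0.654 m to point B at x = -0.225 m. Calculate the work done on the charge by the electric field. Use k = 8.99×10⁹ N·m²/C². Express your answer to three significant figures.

-9.18×10⁻⁷ J

The work done by the electric force is W_field = −ΔU = −q(V_B − V_A) = q(V_A − V_B).
At A: distance to the source charge is 0.516 m; V_A = kq₁/r = 162 V.
At B: distance to the source charge is 1.40 m; V_B = kq₁/r = 59.8 V.
ΔV = V_B − V_A = -102 V.
W_field = −qΔV = −(-9.01×10⁻⁹ C)(-102 V) = -9.18×10⁻⁷ J.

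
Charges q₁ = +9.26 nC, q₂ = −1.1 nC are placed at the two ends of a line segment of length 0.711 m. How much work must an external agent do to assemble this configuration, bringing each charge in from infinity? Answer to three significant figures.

-1.29×10⁻⁷ J

The work to assemble the configuration equals its total potential energy, U = Σ kqᵢqⱼ/rᵢⱼ over all pairs.
The separation is r = 0.711 m.
U = (-1.29×10⁻⁷) = -1.29×10⁻⁷ J.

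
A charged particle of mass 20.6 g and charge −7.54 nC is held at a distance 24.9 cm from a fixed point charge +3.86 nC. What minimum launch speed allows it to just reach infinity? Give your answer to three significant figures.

To just escape, total mechanical energy must reach zero at infinity: ½mv²_min + U = 0, so ½mv²_min = −U = |kQq|/r.
|U| = |kQq|/r = (8.99×10⁹ N·m²/C²)(3.86×10⁻⁹)(7.54×10⁻⁹)/(0.249) = 1.05×10⁻⁶ J.
v_min = √(2|U|/m) = √(2·1.05×10⁻⁶/0.0206) = 0.0101 m/s.

0.0101 m/s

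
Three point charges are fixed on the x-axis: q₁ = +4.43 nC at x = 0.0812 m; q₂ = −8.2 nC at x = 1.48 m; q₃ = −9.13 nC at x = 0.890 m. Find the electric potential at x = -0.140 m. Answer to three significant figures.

54.9 V

Electric potential is a scalar, so the contributions from each charge add algebraically: V = Σ kqᵢ/rᵢ.
Distances from the field point to each charge: r₁ = 0.221 m, r₂ = 1.62 m, r₃ = 1.03 m.
V = k[(4.43×10⁻⁹)/(0.221) + (-8.20×10⁻⁹)/(1.62) + (-9.13×10⁻⁹)/(1.03)] = 54.9 V.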